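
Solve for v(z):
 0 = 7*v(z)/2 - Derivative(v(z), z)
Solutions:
 v(z) = C1*exp(7*z/2)


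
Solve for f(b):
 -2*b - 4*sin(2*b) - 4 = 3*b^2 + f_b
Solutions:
 f(b) = C1 - b^3 - b^2 - 4*b + 2*cos(2*b)


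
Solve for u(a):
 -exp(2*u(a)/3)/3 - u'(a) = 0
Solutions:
 u(a) = 3*log(-sqrt(-1/(C1 - a))) - 3*log(2)/2 + 3*log(3)
 u(a) = 3*log(-1/(C1 - a))/2 - 3*log(2)/2 + 3*log(3)


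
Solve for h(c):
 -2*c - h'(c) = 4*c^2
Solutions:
 h(c) = C1 - 4*c^3/3 - c^2


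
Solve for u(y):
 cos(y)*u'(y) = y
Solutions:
 u(y) = C1 + Integral(y/cos(y), y)


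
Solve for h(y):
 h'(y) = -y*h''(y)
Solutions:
 h(y) = C1 + C2*log(y)


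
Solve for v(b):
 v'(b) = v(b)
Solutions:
 v(b) = C1*exp(b)


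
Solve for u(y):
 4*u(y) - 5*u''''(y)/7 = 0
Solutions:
 u(y) = C1*exp(-sqrt(2)*5^(3/4)*7^(1/4)*y/5) + C2*exp(sqrt(2)*5^(3/4)*7^(1/4)*y/5) + C3*sin(sqrt(2)*5^(3/4)*7^(1/4)*y/5) + C4*cos(sqrt(2)*5^(3/4)*7^(1/4)*y/5)


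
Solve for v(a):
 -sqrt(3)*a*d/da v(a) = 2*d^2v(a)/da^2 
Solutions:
 v(a) = C1 + C2*erf(3^(1/4)*a/2)


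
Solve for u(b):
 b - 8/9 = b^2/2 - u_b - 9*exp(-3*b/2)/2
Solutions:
 u(b) = C1 + b^3/6 - b^2/2 + 8*b/9 + 3*exp(-3*b/2)


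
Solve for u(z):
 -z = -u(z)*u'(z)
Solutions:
 u(z) = -sqrt(C1 + z^2)
 u(z) = sqrt(C1 + z^2)


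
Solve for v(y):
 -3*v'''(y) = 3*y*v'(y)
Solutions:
 v(y) = C1 + Integral(C2*airyai(-y) + C3*airybi(-y), y)


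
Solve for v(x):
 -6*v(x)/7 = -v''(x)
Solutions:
 v(x) = C1*exp(-sqrt(42)*x/7) + C2*exp(sqrt(42)*x/7)


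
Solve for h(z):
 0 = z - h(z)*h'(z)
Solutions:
 h(z) = -sqrt(C1 + z^2)
 h(z) = sqrt(C1 + z^2)


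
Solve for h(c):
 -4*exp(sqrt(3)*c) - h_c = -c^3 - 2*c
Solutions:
 h(c) = C1 + c^4/4 + c^2 - 4*sqrt(3)*exp(sqrt(3)*c)/3


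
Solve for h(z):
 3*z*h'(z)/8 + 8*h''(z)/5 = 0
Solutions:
 h(z) = C1 + C2*erf(sqrt(30)*z/16)


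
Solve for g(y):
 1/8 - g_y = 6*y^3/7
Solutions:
 g(y) = C1 - 3*y^4/14 + y/8


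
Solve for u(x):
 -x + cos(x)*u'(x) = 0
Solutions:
 u(x) = C1 + Integral(x/cos(x), x)


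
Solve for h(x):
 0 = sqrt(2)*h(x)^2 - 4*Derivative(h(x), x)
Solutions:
 h(x) = -4/(C1 + sqrt(2)*x)


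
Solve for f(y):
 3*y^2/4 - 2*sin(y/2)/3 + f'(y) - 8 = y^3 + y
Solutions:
 f(y) = C1 + y^4/4 - y^3/4 + y^2/2 + 8*y - 4*cos(y/2)/3


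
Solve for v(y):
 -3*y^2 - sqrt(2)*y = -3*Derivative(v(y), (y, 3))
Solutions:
 v(y) = C1 + C2*y + C3*y^2 + y^5/60 + sqrt(2)*y^4/72


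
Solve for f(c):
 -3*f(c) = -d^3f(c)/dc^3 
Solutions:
 f(c) = C3*exp(3^(1/3)*c) + (C1*sin(3^(5/6)*c/2) + C2*cos(3^(5/6)*c/2))*exp(-3^(1/3)*c/2)


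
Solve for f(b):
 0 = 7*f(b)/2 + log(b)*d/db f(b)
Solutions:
 f(b) = C1*exp(-7*li(b)/2)


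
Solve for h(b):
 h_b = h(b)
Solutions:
 h(b) = C1*exp(b)


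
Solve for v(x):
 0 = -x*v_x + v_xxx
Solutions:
 v(x) = C1 + Integral(C2*airyai(x) + C3*airybi(x), x)


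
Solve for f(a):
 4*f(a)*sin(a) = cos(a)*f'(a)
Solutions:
 f(a) = C1/cos(a)^4


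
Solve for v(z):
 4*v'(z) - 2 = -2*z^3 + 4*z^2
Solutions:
 v(z) = C1 - z^4/8 + z^3/3 + z/2


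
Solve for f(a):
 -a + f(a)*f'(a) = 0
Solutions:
 f(a) = -sqrt(C1 + a^2)
 f(a) = sqrt(C1 + a^2)


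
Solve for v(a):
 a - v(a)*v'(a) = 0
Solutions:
 v(a) = -sqrt(C1 + a^2)
 v(a) = sqrt(C1 + a^2)


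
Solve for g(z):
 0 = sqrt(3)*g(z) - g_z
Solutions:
 g(z) = C1*exp(sqrt(3)*z)


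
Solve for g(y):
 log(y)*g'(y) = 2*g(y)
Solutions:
 g(y) = C1*exp(2*li(y))


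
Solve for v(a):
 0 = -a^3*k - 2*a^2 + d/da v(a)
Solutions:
 v(a) = C1 + a^4*k/4 + 2*a^3/3


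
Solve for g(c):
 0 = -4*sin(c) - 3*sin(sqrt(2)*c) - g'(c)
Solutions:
 g(c) = C1 + 4*cos(c) + 3*sqrt(2)*cos(sqrt(2)*c)/2


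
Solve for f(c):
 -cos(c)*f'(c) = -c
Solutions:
 f(c) = C1 + Integral(c/cos(c), c)


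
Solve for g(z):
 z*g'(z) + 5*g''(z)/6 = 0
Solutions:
 g(z) = C1 + C2*erf(sqrt(15)*z/5)


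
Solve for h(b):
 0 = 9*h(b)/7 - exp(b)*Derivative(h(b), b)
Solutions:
 h(b) = C1*exp(-9*exp(-b)/7)


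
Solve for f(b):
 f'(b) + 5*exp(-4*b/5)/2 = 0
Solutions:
 f(b) = C1 + 25*exp(-4*b/5)/8


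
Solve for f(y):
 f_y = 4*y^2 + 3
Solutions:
 f(y) = C1 + 4*y^3/3 + 3*y


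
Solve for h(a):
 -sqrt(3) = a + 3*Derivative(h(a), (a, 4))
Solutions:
 h(a) = C1 + C2*a + C3*a^2 + C4*a^3 - a^5/360 - sqrt(3)*a^4/72


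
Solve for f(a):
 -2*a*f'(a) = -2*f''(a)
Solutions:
 f(a) = C1 + C2*erfi(sqrt(2)*a/2)


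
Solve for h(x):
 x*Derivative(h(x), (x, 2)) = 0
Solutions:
 h(x) = C1 + C2*x


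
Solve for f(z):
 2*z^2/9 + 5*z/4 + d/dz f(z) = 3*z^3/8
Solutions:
 f(z) = C1 + 3*z^4/32 - 2*z^3/27 - 5*z^2/8


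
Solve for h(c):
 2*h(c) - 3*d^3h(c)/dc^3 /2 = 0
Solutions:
 h(c) = C3*exp(6^(2/3)*c/3) + (C1*sin(2^(2/3)*3^(1/6)*c/2) + C2*cos(2^(2/3)*3^(1/6)*c/2))*exp(-6^(2/3)*c/6)


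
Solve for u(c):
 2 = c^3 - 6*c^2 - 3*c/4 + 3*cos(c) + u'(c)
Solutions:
 u(c) = C1 - c^4/4 + 2*c^3 + 3*c^2/8 + 2*c - 3*sin(c)


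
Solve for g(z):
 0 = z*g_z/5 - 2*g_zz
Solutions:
 g(z) = C1 + C2*erfi(sqrt(5)*z/10)


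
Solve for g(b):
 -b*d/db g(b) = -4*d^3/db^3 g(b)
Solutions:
 g(b) = C1 + Integral(C2*airyai(2^(1/3)*b/2) + C3*airybi(2^(1/3)*b/2), b)


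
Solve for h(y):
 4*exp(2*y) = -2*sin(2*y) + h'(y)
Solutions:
 h(y) = C1 + 2*exp(2*y) - cos(2*y)


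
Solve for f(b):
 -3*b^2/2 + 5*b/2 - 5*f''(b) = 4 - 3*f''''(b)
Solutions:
 f(b) = C1 + C2*b + C3*exp(-sqrt(15)*b/3) + C4*exp(sqrt(15)*b/3) - b^4/40 + b^3/12 - 29*b^2/50


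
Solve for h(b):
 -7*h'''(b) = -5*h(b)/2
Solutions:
 h(b) = C3*exp(14^(2/3)*5^(1/3)*b/14) + (C1*sin(14^(2/3)*sqrt(3)*5^(1/3)*b/28) + C2*cos(14^(2/3)*sqrt(3)*5^(1/3)*b/28))*exp(-14^(2/3)*5^(1/3)*b/28)


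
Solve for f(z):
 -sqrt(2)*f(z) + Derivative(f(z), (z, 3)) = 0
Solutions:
 f(z) = C3*exp(2^(1/6)*z) + (C1*sin(2^(1/6)*sqrt(3)*z/2) + C2*cos(2^(1/6)*sqrt(3)*z/2))*exp(-2^(1/6)*z/2)


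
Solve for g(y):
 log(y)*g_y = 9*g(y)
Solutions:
 g(y) = C1*exp(9*li(y))


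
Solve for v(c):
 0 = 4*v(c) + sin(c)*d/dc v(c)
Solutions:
 v(c) = C1*(cos(c)^2 + 2*cos(c) + 1)/(cos(c)^2 - 2*cos(c) + 1)


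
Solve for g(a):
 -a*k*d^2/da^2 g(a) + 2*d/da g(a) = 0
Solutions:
 g(a) = C1 + a^(((re(k) + 2)*re(k) + im(k)^2)/(re(k)^2 + im(k)^2))*(C2*sin(2*log(a)*Abs(im(k))/(re(k)^2 + im(k)^2)) + C3*cos(2*log(a)*im(k)/(re(k)^2 + im(k)^2)))


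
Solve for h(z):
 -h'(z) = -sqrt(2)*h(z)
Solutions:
 h(z) = C1*exp(sqrt(2)*z)


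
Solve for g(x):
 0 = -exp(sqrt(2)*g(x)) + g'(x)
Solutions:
 g(x) = sqrt(2)*(2*log(-1/(C1 + x)) - log(2))/4


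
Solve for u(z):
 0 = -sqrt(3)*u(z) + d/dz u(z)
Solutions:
 u(z) = C1*exp(sqrt(3)*z)


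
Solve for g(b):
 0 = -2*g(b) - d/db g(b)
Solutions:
 g(b) = C1*exp(-2*b)


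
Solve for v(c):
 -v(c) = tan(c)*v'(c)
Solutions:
 v(c) = C1/sin(c)


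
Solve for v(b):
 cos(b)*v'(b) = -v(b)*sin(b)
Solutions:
 v(b) = C1*cos(b)


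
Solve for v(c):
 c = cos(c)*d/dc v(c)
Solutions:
 v(c) = C1 + Integral(c/cos(c), c)


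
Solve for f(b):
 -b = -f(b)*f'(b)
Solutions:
 f(b) = -sqrt(C1 + b^2)
 f(b) = sqrt(C1 + b^2)


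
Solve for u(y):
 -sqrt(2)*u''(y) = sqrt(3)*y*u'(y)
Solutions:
 u(y) = C1 + C2*erf(6^(1/4)*y/2)


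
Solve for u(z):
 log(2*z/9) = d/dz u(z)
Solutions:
 u(z) = C1 + z*log(z) + z*log(2/9) - z


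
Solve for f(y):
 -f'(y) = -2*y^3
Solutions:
 f(y) = C1 + y^4/2


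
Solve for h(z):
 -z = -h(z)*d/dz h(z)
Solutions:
 h(z) = -sqrt(C1 + z^2)
 h(z) = sqrt(C1 + z^2)


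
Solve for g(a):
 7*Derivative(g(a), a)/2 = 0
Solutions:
 g(a) = C1


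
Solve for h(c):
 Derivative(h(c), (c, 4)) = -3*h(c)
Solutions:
 h(c) = (C1*sin(sqrt(2)*3^(1/4)*c/2) + C2*cos(sqrt(2)*3^(1/4)*c/2))*exp(-sqrt(2)*3^(1/4)*c/2) + (C3*sin(sqrt(2)*3^(1/4)*c/2) + C4*cos(sqrt(2)*3^(1/4)*c/2))*exp(sqrt(2)*3^(1/4)*c/2)


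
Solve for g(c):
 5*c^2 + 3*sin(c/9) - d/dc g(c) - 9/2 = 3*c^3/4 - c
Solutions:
 g(c) = C1 - 3*c^4/16 + 5*c^3/3 + c^2/2 - 9*c/2 - 27*cos(c/9)


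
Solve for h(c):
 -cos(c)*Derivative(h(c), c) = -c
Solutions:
 h(c) = C1 + Integral(c/cos(c), c)


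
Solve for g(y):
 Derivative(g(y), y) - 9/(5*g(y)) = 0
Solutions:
 g(y) = -sqrt(C1 + 90*y)/5
 g(y) = sqrt(C1 + 90*y)/5


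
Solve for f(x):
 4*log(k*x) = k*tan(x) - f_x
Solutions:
 f(x) = C1 - k*log(cos(x)) - 4*x*log(k*x) + 4*x


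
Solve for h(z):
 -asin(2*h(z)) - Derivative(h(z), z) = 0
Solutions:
 Integral(1/asin(2*_y), (_y, h(z))) = C1 - z


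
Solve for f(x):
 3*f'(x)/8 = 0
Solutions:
 f(x) = C1


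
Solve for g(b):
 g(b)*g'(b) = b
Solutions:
 g(b) = -sqrt(C1 + b^2)
 g(b) = sqrt(C1 + b^2)


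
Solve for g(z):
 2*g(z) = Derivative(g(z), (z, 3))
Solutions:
 g(z) = C3*exp(2^(1/3)*z) + (C1*sin(2^(1/3)*sqrt(3)*z/2) + C2*cos(2^(1/3)*sqrt(3)*z/2))*exp(-2^(1/3)*z/2)


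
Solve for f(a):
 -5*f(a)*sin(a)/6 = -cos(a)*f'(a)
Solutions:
 f(a) = C1/cos(a)^(5/6)


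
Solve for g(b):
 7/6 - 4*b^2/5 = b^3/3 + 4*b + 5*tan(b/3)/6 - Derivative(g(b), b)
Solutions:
 g(b) = C1 + b^4/12 + 4*b^3/15 + 2*b^2 - 7*b/6 - 5*log(cos(b/3))/2


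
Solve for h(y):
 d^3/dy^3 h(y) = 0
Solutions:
 h(y) = C1 + C2*y + C3*y^2


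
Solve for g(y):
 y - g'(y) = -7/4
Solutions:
 g(y) = C1 + y^2/2 + 7*y/4


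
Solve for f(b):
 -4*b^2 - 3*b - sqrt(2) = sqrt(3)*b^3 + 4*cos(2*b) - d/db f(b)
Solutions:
 f(b) = C1 + sqrt(3)*b^4/4 + 4*b^3/3 + 3*b^2/2 + sqrt(2)*b + 2*sin(2*b)


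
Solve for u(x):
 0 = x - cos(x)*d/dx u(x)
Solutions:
 u(x) = C1 + Integral(x/cos(x), x)


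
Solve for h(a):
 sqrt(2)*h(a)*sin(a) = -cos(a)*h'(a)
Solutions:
 h(a) = C1*cos(a)^(sqrt(2))


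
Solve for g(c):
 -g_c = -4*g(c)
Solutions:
 g(c) = C1*exp(4*c)


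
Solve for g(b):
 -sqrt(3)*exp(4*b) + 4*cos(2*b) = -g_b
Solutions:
 g(b) = C1 + sqrt(3)*exp(4*b)/4 - 2*sin(2*b)


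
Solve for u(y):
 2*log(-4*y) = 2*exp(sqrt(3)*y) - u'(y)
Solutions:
 u(y) = C1 - 2*y*log(-y) + 2*y*(1 - 2*log(2)) + 2*sqrt(3)*exp(sqrt(3)*y)/3


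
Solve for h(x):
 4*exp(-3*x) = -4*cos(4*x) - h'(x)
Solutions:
 h(x) = C1 - sin(4*x) + 4*exp(-3*x)/3


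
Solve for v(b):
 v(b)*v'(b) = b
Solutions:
 v(b) = -sqrt(C1 + b^2)
 v(b) = sqrt(C1 + b^2)


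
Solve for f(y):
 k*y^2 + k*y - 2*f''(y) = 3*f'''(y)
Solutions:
 f(y) = C1 + C2*y + C3*exp(-2*y/3) + k*y^4/24 - k*y^3/6 + 3*k*y^2/4


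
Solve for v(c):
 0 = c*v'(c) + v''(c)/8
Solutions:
 v(c) = C1 + C2*erf(2*c)


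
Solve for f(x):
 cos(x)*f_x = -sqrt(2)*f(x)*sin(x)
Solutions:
 f(x) = C1*cos(x)^(sqrt(2))


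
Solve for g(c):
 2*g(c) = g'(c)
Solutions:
 g(c) = C1*exp(2*c)


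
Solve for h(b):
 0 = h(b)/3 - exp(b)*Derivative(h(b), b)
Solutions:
 h(b) = C1*exp(-exp(-b)/3)


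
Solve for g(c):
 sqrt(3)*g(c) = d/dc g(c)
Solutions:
 g(c) = C1*exp(sqrt(3)*c)


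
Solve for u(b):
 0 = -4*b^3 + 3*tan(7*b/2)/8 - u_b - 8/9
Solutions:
 u(b) = C1 - b^4 - 8*b/9 - 3*log(cos(7*b/2))/28


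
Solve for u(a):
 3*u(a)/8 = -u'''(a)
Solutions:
 u(a) = C3*exp(-3^(1/3)*a/2) + (C1*sin(3^(5/6)*a/4) + C2*cos(3^(5/6)*a/4))*exp(3^(1/3)*a/4)


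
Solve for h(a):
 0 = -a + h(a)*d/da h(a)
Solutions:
 h(a) = -sqrt(C1 + a^2)
 h(a) = sqrt(C1 + a^2)


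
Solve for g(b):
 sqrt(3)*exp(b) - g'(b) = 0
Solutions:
 g(b) = C1 + sqrt(3)*exp(b)


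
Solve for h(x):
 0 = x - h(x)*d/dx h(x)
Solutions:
 h(x) = -sqrt(C1 + x^2)
 h(x) = sqrt(C1 + x^2)


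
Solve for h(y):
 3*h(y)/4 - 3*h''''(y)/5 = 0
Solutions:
 h(y) = C1*exp(-sqrt(2)*5^(1/4)*y/2) + C2*exp(sqrt(2)*5^(1/4)*y/2) + C3*sin(sqrt(2)*5^(1/4)*y/2) + C4*cos(sqrt(2)*5^(1/4)*y/2)


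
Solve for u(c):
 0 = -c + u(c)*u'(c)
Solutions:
 u(c) = -sqrt(C1 + c^2)
 u(c) = sqrt(C1 + c^2)


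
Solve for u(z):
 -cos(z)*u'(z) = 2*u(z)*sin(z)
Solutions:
 u(z) = C1*cos(z)^2


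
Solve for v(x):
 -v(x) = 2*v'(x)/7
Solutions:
 v(x) = C1*exp(-7*x/2)


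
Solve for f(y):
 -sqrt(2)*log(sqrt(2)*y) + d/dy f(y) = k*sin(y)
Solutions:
 f(y) = C1 - k*cos(y) + sqrt(2)*y*(log(y) - 1) + sqrt(2)*y*log(2)/2


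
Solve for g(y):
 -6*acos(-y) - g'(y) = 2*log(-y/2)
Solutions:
 g(y) = C1 - 2*y*log(-y) - 6*y*acos(-y) + 2*y*log(2) + 2*y - 6*sqrt(1 - y^2)


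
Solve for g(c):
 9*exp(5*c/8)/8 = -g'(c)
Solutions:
 g(c) = C1 - 9*exp(5*c/8)/5


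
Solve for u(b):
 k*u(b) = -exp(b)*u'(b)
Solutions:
 u(b) = C1*exp(k*exp(-b))


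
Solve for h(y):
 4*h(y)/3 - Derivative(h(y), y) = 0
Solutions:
 h(y) = C1*exp(4*y/3)


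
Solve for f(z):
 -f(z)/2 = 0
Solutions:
 f(z) = 0


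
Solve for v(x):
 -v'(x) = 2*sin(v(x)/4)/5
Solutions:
 2*x/5 + 2*log(cos(v(x)/4) - 1) - 2*log(cos(v(x)/4) + 1) = C1


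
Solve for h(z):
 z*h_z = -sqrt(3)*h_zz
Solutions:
 h(z) = C1 + C2*erf(sqrt(2)*3^(3/4)*z/6)


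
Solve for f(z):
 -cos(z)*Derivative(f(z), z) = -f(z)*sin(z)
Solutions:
 f(z) = C1/cos(z)


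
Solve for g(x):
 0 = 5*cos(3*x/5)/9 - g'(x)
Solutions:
 g(x) = C1 + 25*sin(3*x/5)/27


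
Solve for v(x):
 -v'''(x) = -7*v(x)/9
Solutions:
 v(x) = C3*exp(21^(1/3)*x/3) + (C1*sin(3^(5/6)*7^(1/3)*x/6) + C2*cos(3^(5/6)*7^(1/3)*x/6))*exp(-21^(1/3)*x/6)


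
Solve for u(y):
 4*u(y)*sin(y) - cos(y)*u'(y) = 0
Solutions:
 u(y) = C1/cos(y)^4


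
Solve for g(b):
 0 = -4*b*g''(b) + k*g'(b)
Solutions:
 g(b) = C1 + b^(re(k)/4 + 1)*(C2*sin(log(b)*Abs(im(k))/4) + C3*cos(log(b)*im(k)/4))


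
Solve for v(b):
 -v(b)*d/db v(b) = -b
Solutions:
 v(b) = -sqrt(C1 + b^2)
 v(b) = sqrt(C1 + b^2)


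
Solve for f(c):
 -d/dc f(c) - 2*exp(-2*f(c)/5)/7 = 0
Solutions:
 f(c) = 5*log(-sqrt(C1 - 2*c)) - 5*log(35) + 5*log(70)/2
 f(c) = 5*log(C1 - 2*c)/2 - 5*log(35) + 5*log(70)/2


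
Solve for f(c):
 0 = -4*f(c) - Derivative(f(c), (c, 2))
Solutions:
 f(c) = C1*sin(2*c) + C2*cos(2*c)


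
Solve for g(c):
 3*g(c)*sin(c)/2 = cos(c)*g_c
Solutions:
 g(c) = C1/cos(c)^(3/2)


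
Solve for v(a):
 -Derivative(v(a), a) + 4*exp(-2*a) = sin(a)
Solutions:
 v(a) = C1 + cos(a) - 2*exp(-2*a)


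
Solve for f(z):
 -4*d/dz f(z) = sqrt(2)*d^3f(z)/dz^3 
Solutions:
 f(z) = C1 + C2*sin(2^(3/4)*z) + C3*cos(2^(3/4)*z)


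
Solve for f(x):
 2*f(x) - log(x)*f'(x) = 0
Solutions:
 f(x) = C1*exp(2*li(x))


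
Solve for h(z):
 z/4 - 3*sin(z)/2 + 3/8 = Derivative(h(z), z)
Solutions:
 h(z) = C1 + z^2/8 + 3*z/8 + 3*cos(z)/2


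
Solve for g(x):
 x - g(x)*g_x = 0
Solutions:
 g(x) = -sqrt(C1 + x^2)
 g(x) = sqrt(C1 + x^2)


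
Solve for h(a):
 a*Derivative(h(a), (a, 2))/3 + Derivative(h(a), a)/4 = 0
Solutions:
 h(a) = C1 + C2*a^(1/4)


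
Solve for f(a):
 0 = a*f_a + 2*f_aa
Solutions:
 f(a) = C1 + C2*erf(a/2)


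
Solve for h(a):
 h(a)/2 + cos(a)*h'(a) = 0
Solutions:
 h(a) = C1*(sin(a) - 1)^(1/4)/(sin(a) + 1)^(1/4)


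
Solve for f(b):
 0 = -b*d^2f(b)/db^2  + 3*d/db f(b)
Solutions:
 f(b) = C1 + C2*b^4


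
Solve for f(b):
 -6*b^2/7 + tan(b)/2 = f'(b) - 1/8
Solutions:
 f(b) = C1 - 2*b^3/7 + b/8 - log(cos(b))/2


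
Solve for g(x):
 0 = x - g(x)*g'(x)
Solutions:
 g(x) = -sqrt(C1 + x^2)
 g(x) = sqrt(C1 + x^2)


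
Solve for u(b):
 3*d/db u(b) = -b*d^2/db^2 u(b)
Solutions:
 u(b) = C1 + C2/b^2


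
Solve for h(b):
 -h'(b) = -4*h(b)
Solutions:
 h(b) = C1*exp(4*b)


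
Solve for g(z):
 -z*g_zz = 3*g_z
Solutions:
 g(z) = C1 + C2/z^2


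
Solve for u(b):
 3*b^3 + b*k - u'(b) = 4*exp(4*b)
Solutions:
 u(b) = C1 + 3*b^4/4 + b^2*k/2 - exp(4*b)


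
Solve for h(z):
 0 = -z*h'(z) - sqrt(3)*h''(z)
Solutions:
 h(z) = C1 + C2*erf(sqrt(2)*3^(3/4)*z/6)


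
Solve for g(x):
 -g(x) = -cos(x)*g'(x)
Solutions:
 g(x) = C1*sqrt(sin(x) + 1)/sqrt(sin(x) - 1)


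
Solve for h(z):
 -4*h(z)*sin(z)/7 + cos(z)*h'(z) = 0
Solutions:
 h(z) = C1/cos(z)^(4/7)


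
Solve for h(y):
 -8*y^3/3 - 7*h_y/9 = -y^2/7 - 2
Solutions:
 h(y) = C1 - 6*y^4/7 + 3*y^3/49 + 18*y/7


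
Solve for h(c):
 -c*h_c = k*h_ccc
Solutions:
 h(c) = C1 + Integral(C2*airyai(c*(-1/k)^(1/3)) + C3*airybi(c*(-1/k)^(1/3)), c)


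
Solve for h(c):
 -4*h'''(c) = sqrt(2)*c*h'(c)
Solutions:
 h(c) = C1 + Integral(C2*airyai(-sqrt(2)*c/2) + C3*airybi(-sqrt(2)*c/2), c)


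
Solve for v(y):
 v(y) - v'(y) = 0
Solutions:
 v(y) = C1*exp(y)


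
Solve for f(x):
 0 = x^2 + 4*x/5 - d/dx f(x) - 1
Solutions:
 f(x) = C1 + x^3/3 + 2*x^2/5 - x


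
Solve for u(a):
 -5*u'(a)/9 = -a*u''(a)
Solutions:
 u(a) = C1 + C2*a^(14/9)


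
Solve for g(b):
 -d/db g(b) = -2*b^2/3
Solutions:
 g(b) = C1 + 2*b^3/9


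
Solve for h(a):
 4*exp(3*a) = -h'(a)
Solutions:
 h(a) = C1 - 4*exp(3*a)/3


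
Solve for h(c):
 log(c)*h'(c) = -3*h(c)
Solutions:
 h(c) = C1*exp(-3*li(c))


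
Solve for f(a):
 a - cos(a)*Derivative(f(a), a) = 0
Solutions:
 f(a) = C1 + Integral(a/cos(a), a)


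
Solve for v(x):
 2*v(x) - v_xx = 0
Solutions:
 v(x) = C1*exp(-sqrt(2)*x) + C2*exp(sqrt(2)*x)


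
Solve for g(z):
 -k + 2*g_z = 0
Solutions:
 g(z) = C1 + k*z/2


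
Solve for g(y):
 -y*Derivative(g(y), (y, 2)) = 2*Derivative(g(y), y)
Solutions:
 g(y) = C1 + C2/y


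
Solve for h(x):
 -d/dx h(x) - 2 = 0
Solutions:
 h(x) = C1 - 2*x


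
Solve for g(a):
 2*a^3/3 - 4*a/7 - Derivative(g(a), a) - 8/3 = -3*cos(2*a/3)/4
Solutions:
 g(a) = C1 + a^4/6 - 2*a^2/7 - 8*a/3 + 9*sin(2*a/3)/8


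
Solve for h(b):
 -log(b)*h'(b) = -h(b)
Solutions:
 h(b) = C1*exp(li(b))


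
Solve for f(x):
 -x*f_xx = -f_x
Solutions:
 f(x) = C1 + C2*x^2


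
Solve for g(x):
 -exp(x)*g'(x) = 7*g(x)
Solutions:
 g(x) = C1*exp(7*exp(-x))


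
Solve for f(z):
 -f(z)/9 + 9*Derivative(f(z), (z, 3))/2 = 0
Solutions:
 f(z) = C3*exp(2^(1/3)*3^(2/3)*z/9) + (C1*sin(2^(1/3)*3^(1/6)*z/6) + C2*cos(2^(1/3)*3^(1/6)*z/6))*exp(-2^(1/3)*3^(2/3)*z/18)


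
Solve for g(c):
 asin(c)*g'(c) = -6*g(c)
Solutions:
 g(c) = C1*exp(-6*Integral(1/asin(c), c))


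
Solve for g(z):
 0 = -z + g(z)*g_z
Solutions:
 g(z) = -sqrt(C1 + z^2)
 g(z) = sqrt(C1 + z^2)


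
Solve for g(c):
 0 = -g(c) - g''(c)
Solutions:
 g(c) = C1*sin(c) + C2*cos(c)


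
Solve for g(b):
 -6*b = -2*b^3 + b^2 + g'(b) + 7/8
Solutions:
 g(b) = C1 + b^4/2 - b^3/3 - 3*b^2 - 7*b/8


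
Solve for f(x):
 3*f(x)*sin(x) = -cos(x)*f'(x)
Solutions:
 f(x) = C1*cos(x)^3


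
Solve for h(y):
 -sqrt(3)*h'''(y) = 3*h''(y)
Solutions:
 h(y) = C1 + C2*y + C3*exp(-sqrt(3)*y)


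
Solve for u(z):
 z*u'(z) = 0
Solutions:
 u(z) = C1


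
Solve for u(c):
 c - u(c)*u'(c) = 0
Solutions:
 u(c) = -sqrt(C1 + c^2)
 u(c) = sqrt(C1 + c^2)


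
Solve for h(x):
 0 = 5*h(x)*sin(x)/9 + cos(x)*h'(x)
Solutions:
 h(x) = C1*cos(x)^(5/9)


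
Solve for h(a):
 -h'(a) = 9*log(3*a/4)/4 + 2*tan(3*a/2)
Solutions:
 h(a) = C1 - 9*a*log(a)/4 - 9*a*log(3)/4 + 9*a/4 + 9*a*log(2)/2 + 4*log(cos(3*a/2))/3


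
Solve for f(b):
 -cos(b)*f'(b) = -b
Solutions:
 f(b) = C1 + Integral(b/cos(b), b)


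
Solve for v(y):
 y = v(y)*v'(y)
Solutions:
 v(y) = -sqrt(C1 + y^2)
 v(y) = sqrt(C1 + y^2)


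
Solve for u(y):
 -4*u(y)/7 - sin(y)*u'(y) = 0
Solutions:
 u(y) = C1*(cos(y) + 1)^(2/7)/(cos(y) - 1)^(2/7)


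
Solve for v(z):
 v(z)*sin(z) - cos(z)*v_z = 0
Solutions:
 v(z) = C1/cos(z)


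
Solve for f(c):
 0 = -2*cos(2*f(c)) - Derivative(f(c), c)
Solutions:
 f(c) = -asin((C1 + exp(8*c))/(C1 - exp(8*c)))/2 + pi/2
 f(c) = asin((C1 + exp(8*c))/(C1 - exp(8*c)))/2


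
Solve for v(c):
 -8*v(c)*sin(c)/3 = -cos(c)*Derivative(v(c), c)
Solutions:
 v(c) = C1/cos(c)^(8/3)


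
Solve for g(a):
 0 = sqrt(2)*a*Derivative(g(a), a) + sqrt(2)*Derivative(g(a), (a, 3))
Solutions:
 g(a) = C1 + Integral(C2*airyai(-a) + C3*airybi(-a), a)


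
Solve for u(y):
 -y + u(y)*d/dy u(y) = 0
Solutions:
 u(y) = -sqrt(C1 + y^2)
 u(y) = sqrt(C1 + y^2)


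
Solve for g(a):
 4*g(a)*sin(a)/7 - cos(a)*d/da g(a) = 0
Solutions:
 g(a) = C1/cos(a)^(4/7)


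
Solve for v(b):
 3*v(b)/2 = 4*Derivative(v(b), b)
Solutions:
 v(b) = C1*exp(3*b/8)


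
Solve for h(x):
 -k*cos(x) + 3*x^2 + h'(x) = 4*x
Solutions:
 h(x) = C1 + k*sin(x) - x^3 + 2*x^2


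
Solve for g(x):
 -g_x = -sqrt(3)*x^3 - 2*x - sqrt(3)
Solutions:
 g(x) = C1 + sqrt(3)*x^4/4 + x^2 + sqrt(3)*x


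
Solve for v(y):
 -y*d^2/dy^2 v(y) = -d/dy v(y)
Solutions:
 v(y) = C1 + C2*y^2


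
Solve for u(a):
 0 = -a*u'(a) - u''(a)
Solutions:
 u(a) = C1 + C2*erf(sqrt(2)*a/2)


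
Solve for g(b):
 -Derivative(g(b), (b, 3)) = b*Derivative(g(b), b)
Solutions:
 g(b) = C1 + Integral(C2*airyai(-b) + C3*airybi(-b), b)


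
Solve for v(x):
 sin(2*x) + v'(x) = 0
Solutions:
 v(x) = C1 + cos(2*x)/2


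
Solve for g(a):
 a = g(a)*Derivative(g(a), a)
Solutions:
 g(a) = -sqrt(C1 + a^2)
 g(a) = sqrt(C1 + a^2)


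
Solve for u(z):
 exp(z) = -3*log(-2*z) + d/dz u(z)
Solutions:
 u(z) = C1 + 3*z*log(-z) + 3*z*(-1 + log(2)) + exp(z)


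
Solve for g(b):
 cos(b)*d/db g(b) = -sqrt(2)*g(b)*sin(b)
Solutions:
 g(b) = C1*cos(b)^(sqrt(2))


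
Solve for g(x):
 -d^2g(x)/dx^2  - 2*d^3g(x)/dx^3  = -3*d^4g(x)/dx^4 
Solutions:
 g(x) = C1 + C2*x + C3*exp(-x/3) + C4*exp(x)


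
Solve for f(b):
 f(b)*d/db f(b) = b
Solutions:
 f(b) = -sqrt(C1 + b^2)
 f(b) = sqrt(C1 + b^2)


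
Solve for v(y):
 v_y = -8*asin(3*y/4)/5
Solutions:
 v(y) = C1 - 8*y*asin(3*y/4)/5 - 8*sqrt(16 - 9*y^2)/15


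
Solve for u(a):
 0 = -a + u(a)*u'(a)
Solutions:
 u(a) = -sqrt(C1 + a^2)
 u(a) = sqrt(C1 + a^2)


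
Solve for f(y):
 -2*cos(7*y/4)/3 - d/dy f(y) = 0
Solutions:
 f(y) = C1 - 8*sin(7*y/4)/21


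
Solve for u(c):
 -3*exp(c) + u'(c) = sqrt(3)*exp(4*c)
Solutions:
 u(c) = C1 + sqrt(3)*exp(4*c)/4 + 3*exp(c)


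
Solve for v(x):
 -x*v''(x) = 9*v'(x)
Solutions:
 v(x) = C1 + C2/x^8


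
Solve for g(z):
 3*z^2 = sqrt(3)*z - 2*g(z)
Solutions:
 g(z) = z*(-3*z + sqrt(3))/2


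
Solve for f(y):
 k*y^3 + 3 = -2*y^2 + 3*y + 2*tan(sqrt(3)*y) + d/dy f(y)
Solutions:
 f(y) = C1 + k*y^4/4 + 2*y^3/3 - 3*y^2/2 + 3*y + 2*sqrt(3)*log(cos(sqrt(3)*y))/3


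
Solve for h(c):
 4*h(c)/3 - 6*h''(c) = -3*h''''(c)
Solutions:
 h(c) = C1*exp(-c*sqrt(1 - sqrt(5)/3)) + C2*exp(c*sqrt(1 - sqrt(5)/3)) + C3*exp(-c*sqrt(sqrt(5)/3 + 1)) + C4*exp(c*sqrt(sqrt(5)/3 + 1))


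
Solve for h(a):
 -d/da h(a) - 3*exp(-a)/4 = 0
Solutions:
 h(a) = C1 + 3*exp(-a)/4


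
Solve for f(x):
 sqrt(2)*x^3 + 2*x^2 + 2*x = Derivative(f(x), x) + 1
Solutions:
 f(x) = C1 + sqrt(2)*x^4/4 + 2*x^3/3 + x^2 - x


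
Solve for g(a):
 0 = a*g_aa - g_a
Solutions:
 g(a) = C1 + C2*a^2


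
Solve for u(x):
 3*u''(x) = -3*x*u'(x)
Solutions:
 u(x) = C1 + C2*erf(sqrt(2)*x/2)


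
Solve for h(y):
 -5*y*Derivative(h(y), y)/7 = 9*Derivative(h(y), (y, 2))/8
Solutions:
 h(y) = C1 + C2*erf(2*sqrt(35)*y/21)


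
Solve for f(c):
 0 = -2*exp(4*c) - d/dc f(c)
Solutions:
 f(c) = C1 - exp(4*c)/2


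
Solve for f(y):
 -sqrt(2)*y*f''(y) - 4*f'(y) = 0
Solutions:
 f(y) = C1 + C2*y^(1 - 2*sqrt(2))


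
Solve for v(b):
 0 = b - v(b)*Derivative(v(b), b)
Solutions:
 v(b) = -sqrt(C1 + b^2)
 v(b) = sqrt(C1 + b^2)


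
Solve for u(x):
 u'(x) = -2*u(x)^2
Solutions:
 u(x) = 1/(C1 + 2*x)


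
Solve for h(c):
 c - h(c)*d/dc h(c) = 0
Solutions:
 h(c) = -sqrt(C1 + c^2)
 h(c) = sqrt(C1 + c^2)


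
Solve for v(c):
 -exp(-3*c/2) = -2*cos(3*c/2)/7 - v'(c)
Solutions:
 v(c) = C1 - 4*sin(3*c/2)/21 - 2*exp(-3*c/2)/3


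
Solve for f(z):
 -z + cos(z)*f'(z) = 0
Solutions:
 f(z) = C1 + Integral(z/cos(z), z)


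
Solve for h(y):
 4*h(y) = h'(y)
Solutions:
 h(y) = C1*exp(4*y)


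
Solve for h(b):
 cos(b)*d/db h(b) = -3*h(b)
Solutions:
 h(b) = C1*(sin(b) - 1)^(3/2)/(sin(b) + 1)^(3/2)


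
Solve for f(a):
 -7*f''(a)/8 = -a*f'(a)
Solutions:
 f(a) = C1 + C2*erfi(2*sqrt(7)*a/7)


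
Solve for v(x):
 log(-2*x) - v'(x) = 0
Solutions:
 v(x) = C1 + x*log(-x) + x*(-1 + log(2))


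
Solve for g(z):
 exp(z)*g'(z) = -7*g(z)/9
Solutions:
 g(z) = C1*exp(7*exp(-z)/9)


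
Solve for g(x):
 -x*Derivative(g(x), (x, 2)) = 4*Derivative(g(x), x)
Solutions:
 g(x) = C1 + C2/x^3


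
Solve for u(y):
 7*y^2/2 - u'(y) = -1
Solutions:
 u(y) = C1 + 7*y^3/6 + y


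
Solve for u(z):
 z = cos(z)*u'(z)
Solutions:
 u(z) = C1 + Integral(z/cos(z), z)


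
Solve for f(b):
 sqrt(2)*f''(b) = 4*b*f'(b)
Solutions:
 f(b) = C1 + C2*erfi(2^(1/4)*b)


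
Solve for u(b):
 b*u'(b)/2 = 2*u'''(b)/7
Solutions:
 u(b) = C1 + Integral(C2*airyai(14^(1/3)*b/2) + C3*airybi(14^(1/3)*b/2), b)


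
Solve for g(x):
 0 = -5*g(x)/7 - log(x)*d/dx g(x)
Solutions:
 g(x) = C1*exp(-5*li(x)/7)


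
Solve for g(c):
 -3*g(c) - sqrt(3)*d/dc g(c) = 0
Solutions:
 g(c) = C1*exp(-sqrt(3)*c)


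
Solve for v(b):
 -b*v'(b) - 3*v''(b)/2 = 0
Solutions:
 v(b) = C1 + C2*erf(sqrt(3)*b/3)


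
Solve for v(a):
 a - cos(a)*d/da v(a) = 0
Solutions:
 v(a) = C1 + Integral(a/cos(a), a)


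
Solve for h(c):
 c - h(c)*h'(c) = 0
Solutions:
 h(c) = -sqrt(C1 + c^2)
 h(c) = sqrt(C1 + c^2)


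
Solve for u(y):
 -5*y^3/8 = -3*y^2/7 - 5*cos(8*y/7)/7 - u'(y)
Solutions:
 u(y) = C1 + 5*y^4/32 - y^3/7 - 5*sin(8*y/7)/8


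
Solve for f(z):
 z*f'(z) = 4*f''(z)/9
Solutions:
 f(z) = C1 + C2*erfi(3*sqrt(2)*z/4)


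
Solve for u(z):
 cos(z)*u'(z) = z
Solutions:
 u(z) = C1 + Integral(z/cos(z), z)


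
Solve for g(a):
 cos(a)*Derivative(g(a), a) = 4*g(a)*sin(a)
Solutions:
 g(a) = C1/cos(a)^4


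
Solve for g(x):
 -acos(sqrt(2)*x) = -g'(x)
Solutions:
 g(x) = C1 + x*acos(sqrt(2)*x) - sqrt(2)*sqrt(1 - 2*x^2)/2


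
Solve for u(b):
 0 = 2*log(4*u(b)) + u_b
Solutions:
 Integral(1/(log(_y) + 2*log(2)), (_y, u(b)))/2 = C1 - b


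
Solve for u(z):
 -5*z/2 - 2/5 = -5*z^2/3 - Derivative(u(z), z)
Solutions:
 u(z) = C1 - 5*z^3/9 + 5*z^2/4 + 2*z/5


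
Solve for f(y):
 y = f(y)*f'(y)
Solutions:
 f(y) = -sqrt(C1 + y^2)
 f(y) = sqrt(C1 + y^2)


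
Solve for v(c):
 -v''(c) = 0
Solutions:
 v(c) = C1 + C2*c


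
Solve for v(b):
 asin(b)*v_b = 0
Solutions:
 v(b) = C1


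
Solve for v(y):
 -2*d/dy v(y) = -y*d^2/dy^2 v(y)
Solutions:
 v(y) = C1 + C2*y^3


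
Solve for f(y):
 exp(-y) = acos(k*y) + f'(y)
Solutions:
 f(y) = C1 - Piecewise((y*acos(k*y) + exp(-y) - sqrt(-k^2*y^2 + 1)/k, Ne(k, 0)), (pi*y/2 + exp(-y), True))


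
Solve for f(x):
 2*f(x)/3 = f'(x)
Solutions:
 f(x) = C1*exp(2*x/3)


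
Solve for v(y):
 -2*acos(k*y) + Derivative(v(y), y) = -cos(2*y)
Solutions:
 v(y) = C1 + 2*Piecewise((y*acos(k*y) - sqrt(-k^2*y^2 + 1)/k, Ne(k, 0)), (pi*y/2, True)) - sin(2*y)/2


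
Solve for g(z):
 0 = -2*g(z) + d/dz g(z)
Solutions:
 g(z) = C1*exp(2*z)


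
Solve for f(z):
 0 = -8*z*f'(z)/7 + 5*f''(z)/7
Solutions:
 f(z) = C1 + C2*erfi(2*sqrt(5)*z/5)


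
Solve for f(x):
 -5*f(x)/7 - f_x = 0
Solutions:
 f(x) = C1*exp(-5*x/7)


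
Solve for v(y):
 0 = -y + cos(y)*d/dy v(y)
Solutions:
 v(y) = C1 + Integral(y/cos(y), y)


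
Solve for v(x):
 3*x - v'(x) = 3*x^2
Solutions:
 v(x) = C1 - x^3 + 3*x^2/2


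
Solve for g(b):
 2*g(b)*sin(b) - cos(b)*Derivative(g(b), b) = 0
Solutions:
 g(b) = C1/cos(b)^2


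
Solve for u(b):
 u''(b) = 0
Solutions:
 u(b) = C1 + C2*b


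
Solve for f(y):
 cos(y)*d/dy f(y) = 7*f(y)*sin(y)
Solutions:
 f(y) = C1/cos(y)^7


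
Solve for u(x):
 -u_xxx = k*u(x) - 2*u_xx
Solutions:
 u(x) = C1*exp(x*(-(27*k/2 + sqrt((27*k - 16)^2 - 256)/2 - 8)^(1/3) + 2 - 4/(27*k/2 + sqrt((27*k - 16)^2 - 256)/2 - 8)^(1/3))/3) + C2*exp(x*((27*k/2 + sqrt((27*k - 16)^2 - 256)/2 - 8)^(1/3) - sqrt(3)*I*(27*k/2 + sqrt((27*k - 16)^2 - 256)/2 - 8)^(1/3) + 4 - 16/((-1 + sqrt(3)*I)*(27*k/2 + sqrt((27*k - 16)^2 - 256)/2 - 8)^(1/3)))/6) + C3*exp(x*((27*k/2 + sqrt((27*k - 16)^2 - 256)/2 - 8)^(1/3) + sqrt(3)*I*(27*k/2 + sqrt((27*k - 16)^2 - 256)/2 - 8)^(1/3) + 4 + 16/((1 + sqrt(3)*I)*(27*k/2 + sqrt((27*k - 16)^2 - 256)/2 - 8)^(1/3)))/6)


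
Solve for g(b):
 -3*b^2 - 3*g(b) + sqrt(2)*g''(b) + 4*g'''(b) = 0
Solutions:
 g(b) = C1*exp(-b*(2^(2/3)/(-sqrt(2) + sqrt(-2 + (324 - sqrt(2))^2) + 324)^(1/3) + 2*sqrt(2) + 2^(1/3)*(-sqrt(2) + sqrt(-2 + (324 - sqrt(2))^2) + 324)^(1/3))/24)*sin(2^(1/3)*sqrt(3)*b*(-(-sqrt(2) + sqrt(-2 + (324 - sqrt(2))^2) + 324)^(1/3) + 2^(1/3)/(-sqrt(2) + sqrt(-2 + (324 - sqrt(2))^2) + 324)^(1/3))/24) + C2*exp(-b*(2^(2/3)/(-sqrt(2) + sqrt(-2 + (324 - sqrt(2))^2) + 324)^(1/3) + 2*sqrt(2) + 2^(1/3)*(-sqrt(2) + sqrt(-2 + (324 - sqrt(2))^2) + 324)^(1/3))/24)*cos(2^(1/3)*sqrt(3)*b*(-(-sqrt(2) + sqrt(-2 + (324 - sqrt(2))^2) + 324)^(1/3) + 2^(1/3)/(-sqrt(2) + sqrt(-2 + (324 - sqrt(2))^2) + 324)^(1/3))/24) + C3*exp(b*(-sqrt(2) + 2^(2/3)/(-sqrt(2) + sqrt(-2 + (324 - sqrt(2))^2) + 324)^(1/3) + 2^(1/3)*(-sqrt(2) + sqrt(-2 + (324 - sqrt(2))^2) + 324)^(1/3))/12) - b^2 - 2*sqrt(2)/3


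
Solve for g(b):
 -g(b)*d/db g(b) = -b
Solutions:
 g(b) = -sqrt(C1 + b^2)
 g(b) = sqrt(C1 + b^2)


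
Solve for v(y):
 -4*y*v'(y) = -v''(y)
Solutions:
 v(y) = C1 + C2*erfi(sqrt(2)*y)


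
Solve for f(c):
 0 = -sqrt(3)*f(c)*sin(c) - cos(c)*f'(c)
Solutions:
 f(c) = C1*cos(c)^(sqrt(3))


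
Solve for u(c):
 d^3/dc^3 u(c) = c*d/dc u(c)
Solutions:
 u(c) = C1 + Integral(C2*airyai(c) + C3*airybi(c), c)


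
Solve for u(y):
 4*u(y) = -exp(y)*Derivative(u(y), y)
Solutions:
 u(y) = C1*exp(4*exp(-y))


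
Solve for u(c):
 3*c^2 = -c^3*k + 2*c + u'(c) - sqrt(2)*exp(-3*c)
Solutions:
 u(c) = C1 + c^4*k/4 + c^3 - c^2 - sqrt(2)*exp(-3*c)/3


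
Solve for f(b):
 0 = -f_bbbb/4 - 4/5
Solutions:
 f(b) = C1 + C2*b + C3*b^2 + C4*b^3 - 2*b^4/15


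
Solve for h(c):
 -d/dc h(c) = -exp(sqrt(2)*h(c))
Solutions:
 h(c) = sqrt(2)*(2*log(-1/(C1 + c)) - log(2))/4


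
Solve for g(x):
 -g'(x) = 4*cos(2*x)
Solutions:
 g(x) = C1 - 2*sin(2*x)


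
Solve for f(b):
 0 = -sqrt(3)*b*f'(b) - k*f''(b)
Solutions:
 f(b) = C1 + C2*sqrt(k)*erf(sqrt(2)*3^(1/4)*b*sqrt(1/k)/2)


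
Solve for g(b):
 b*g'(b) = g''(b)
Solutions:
 g(b) = C1 + C2*erfi(sqrt(2)*b/2)


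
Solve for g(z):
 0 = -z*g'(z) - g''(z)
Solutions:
 g(z) = C1 + C2*erf(sqrt(2)*z/2)


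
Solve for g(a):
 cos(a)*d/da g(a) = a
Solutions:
 g(a) = C1 + Integral(a/cos(a), a)


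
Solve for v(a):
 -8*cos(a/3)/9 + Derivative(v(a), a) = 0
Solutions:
 v(a) = C1 + 8*sin(a/3)/3


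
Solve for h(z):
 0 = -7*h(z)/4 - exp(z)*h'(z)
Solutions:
 h(z) = C1*exp(7*exp(-z)/4)


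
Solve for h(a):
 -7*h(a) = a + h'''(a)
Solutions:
 h(a) = C3*exp(-7^(1/3)*a) - a/7 + (C1*sin(sqrt(3)*7^(1/3)*a/2) + C2*cos(sqrt(3)*7^(1/3)*a/2))*exp(7^(1/3)*a/2)


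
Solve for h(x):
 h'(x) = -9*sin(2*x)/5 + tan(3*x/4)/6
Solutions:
 h(x) = C1 - 2*log(cos(3*x/4))/9 + 9*cos(2*x)/10


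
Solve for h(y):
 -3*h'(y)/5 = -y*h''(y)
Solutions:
 h(y) = C1 + C2*y^(8/5)


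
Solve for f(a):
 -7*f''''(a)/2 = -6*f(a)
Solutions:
 f(a) = C1*exp(-sqrt(2)*3^(1/4)*7^(3/4)*a/7) + C2*exp(sqrt(2)*3^(1/4)*7^(3/4)*a/7) + C3*sin(sqrt(2)*3^(1/4)*7^(3/4)*a/7) + C4*cos(sqrt(2)*3^(1/4)*7^(3/4)*a/7)


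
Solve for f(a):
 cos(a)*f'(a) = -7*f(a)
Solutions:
 f(a) = C1*sqrt(sin(a) - 1)*(sin(a)^3 - 3*sin(a)^2 + 3*sin(a) - 1)/(sqrt(sin(a) + 1)*(sin(a)^3 + 3*sin(a)^2 + 3*sin(a) + 1))


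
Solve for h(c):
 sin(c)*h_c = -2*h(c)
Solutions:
 h(c) = C1*(cos(c) + 1)/(cos(c) - 1)


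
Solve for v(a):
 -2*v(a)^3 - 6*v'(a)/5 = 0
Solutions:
 v(a) = -sqrt(6)*sqrt(-1/(C1 - 5*a))/2
 v(a) = sqrt(6)*sqrt(-1/(C1 - 5*a))/2


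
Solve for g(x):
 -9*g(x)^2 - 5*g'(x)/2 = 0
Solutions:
 g(x) = 5/(C1 + 18*x)


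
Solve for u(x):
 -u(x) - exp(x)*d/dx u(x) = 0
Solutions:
 u(x) = C1*exp(exp(-x))


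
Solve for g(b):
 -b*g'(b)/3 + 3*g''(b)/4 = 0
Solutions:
 g(b) = C1 + C2*erfi(sqrt(2)*b/3)


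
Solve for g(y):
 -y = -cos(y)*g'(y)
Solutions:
 g(y) = C1 + Integral(y/cos(y), y)


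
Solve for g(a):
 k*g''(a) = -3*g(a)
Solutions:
 g(a) = C1*exp(-sqrt(3)*a*sqrt(-1/k)) + C2*exp(sqrt(3)*a*sqrt(-1/k))


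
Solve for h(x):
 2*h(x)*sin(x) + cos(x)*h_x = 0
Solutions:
 h(x) = C1*cos(x)^2


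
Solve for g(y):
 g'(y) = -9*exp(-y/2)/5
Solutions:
 g(y) = C1 + 18*exp(-y/2)/5


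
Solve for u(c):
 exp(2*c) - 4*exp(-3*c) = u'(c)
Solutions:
 u(c) = C1 + exp(2*c)/2 + 4*exp(-3*c)/3


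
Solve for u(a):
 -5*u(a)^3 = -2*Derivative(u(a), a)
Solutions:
 u(a) = -sqrt(-1/(C1 + 5*a))
 u(a) = sqrt(-1/(C1 + 5*a))


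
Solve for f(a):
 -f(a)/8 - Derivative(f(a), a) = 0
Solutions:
 f(a) = C1*exp(-a/8)


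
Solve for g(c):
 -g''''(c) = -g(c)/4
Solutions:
 g(c) = C1*exp(-sqrt(2)*c/2) + C2*exp(sqrt(2)*c/2) + C3*sin(sqrt(2)*c/2) + C4*cos(sqrt(2)*c/2)


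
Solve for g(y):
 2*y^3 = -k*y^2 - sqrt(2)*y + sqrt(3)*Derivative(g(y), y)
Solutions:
 g(y) = C1 + sqrt(3)*k*y^3/9 + sqrt(3)*y^4/6 + sqrt(6)*y^2/6


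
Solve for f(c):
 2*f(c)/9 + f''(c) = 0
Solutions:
 f(c) = C1*sin(sqrt(2)*c/3) + C2*cos(sqrt(2)*c/3)


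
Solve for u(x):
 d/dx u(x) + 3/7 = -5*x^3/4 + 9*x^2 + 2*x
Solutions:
 u(x) = C1 - 5*x^4/16 + 3*x^3 + x^2 - 3*x/7


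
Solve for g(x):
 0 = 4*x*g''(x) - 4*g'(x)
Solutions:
 g(x) = C1 + C2*x^2


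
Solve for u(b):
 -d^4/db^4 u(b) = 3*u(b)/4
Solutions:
 u(b) = (C1*sin(3^(1/4)*b/2) + C2*cos(3^(1/4)*b/2))*exp(-3^(1/4)*b/2) + (C3*sin(3^(1/4)*b/2) + C4*cos(3^(1/4)*b/2))*exp(3^(1/4)*b/2)


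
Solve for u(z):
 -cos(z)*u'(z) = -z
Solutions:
 u(z) = C1 + Integral(z/cos(z), z)


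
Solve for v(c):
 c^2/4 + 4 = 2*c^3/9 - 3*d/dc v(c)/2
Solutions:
 v(c) = C1 + c^4/27 - c^3/18 - 8*c/3


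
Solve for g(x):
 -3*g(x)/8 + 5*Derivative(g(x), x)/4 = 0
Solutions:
 g(x) = C1*exp(3*x/10)


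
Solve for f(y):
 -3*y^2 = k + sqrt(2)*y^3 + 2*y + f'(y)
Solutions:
 f(y) = C1 - k*y - sqrt(2)*y^4/4 - y^3 - y^2


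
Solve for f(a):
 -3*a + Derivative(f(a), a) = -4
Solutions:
 f(a) = C1 + 3*a^2/2 - 4*a


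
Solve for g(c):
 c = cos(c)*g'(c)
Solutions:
 g(c) = C1 + Integral(c/cos(c), c)


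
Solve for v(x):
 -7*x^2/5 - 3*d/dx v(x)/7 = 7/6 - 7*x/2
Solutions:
 v(x) = C1 - 49*x^3/45 + 49*x^2/12 - 49*x/18


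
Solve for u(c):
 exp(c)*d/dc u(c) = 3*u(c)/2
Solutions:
 u(c) = C1*exp(-3*exp(-c)/2)


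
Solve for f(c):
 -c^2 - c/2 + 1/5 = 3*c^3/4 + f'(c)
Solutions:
 f(c) = C1 - 3*c^4/16 - c^3/3 - c^2/4 + c/5


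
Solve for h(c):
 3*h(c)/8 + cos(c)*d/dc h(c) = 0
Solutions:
 h(c) = C1*(sin(c) - 1)^(3/16)/(sin(c) + 1)^(3/16)


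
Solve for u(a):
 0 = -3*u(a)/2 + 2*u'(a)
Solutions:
 u(a) = C1*exp(3*a/4)


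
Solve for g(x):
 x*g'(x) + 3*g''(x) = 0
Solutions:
 g(x) = C1 + C2*erf(sqrt(6)*x/6)


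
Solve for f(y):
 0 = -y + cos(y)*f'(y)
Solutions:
 f(y) = C1 + Integral(y/cos(y), y)


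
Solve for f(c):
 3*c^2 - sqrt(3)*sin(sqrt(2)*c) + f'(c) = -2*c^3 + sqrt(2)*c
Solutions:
 f(c) = C1 - c^4/2 - c^3 + sqrt(2)*c^2/2 - sqrt(6)*cos(sqrt(2)*c)/2


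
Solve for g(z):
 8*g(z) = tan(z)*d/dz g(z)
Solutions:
 g(z) = C1*sin(z)^8


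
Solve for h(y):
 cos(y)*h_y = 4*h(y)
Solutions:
 h(y) = C1*(sin(y)^2 + 2*sin(y) + 1)/(sin(y)^2 - 2*sin(y) + 1)


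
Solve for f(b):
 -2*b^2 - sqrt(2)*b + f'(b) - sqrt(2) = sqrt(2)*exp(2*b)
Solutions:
 f(b) = C1 + 2*b^3/3 + sqrt(2)*b^2/2 + sqrt(2)*b + sqrt(2)*exp(2*b)/2


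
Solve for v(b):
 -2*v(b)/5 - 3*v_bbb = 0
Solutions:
 v(b) = C3*exp(-15^(2/3)*2^(1/3)*b/15) + (C1*sin(2^(1/3)*3^(1/6)*5^(2/3)*b/10) + C2*cos(2^(1/3)*3^(1/6)*5^(2/3)*b/10))*exp(15^(2/3)*2^(1/3)*b/30)


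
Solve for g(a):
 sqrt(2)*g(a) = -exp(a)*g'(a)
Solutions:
 g(a) = C1*exp(sqrt(2)*exp(-a))


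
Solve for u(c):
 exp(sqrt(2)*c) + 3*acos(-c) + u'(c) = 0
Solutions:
 u(c) = C1 - 3*c*acos(-c) - 3*sqrt(1 - c^2) - sqrt(2)*exp(sqrt(2)*c)/2


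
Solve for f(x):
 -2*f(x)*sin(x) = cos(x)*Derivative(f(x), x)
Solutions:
 f(x) = C1*cos(x)^2


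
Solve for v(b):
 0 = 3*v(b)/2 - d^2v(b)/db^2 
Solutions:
 v(b) = C1*exp(-sqrt(6)*b/2) + C2*exp(sqrt(6)*b/2)


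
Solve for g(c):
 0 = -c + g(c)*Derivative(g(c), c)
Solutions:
 g(c) = -sqrt(C1 + c^2)
 g(c) = sqrt(C1 + c^2)


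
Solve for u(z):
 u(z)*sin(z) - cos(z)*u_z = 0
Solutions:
 u(z) = C1/cos(z)


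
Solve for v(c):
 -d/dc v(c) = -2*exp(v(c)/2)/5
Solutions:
 v(c) = 2*log(-1/(C1 + 2*c)) + 2*log(10)


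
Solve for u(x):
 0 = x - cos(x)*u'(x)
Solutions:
 u(x) = C1 + Integral(x/cos(x), x)


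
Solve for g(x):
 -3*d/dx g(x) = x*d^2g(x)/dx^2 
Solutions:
 g(x) = C1 + C2/x^2


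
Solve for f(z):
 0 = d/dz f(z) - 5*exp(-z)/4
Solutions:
 f(z) = C1 - 5*exp(-z)/4


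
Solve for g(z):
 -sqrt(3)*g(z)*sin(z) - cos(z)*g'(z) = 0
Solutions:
 g(z) = C1*cos(z)^(sqrt(3))


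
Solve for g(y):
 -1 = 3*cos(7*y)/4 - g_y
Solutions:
 g(y) = C1 + y + 3*sin(7*y)/28


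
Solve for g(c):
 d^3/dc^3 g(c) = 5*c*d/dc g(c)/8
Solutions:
 g(c) = C1 + Integral(C2*airyai(5^(1/3)*c/2) + C3*airybi(5^(1/3)*c/2), c)


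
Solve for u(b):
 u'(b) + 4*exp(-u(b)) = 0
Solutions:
 u(b) = log(C1 - 4*b)


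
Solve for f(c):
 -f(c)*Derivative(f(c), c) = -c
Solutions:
 f(c) = -sqrt(C1 + c^2)
 f(c) = sqrt(C1 + c^2)


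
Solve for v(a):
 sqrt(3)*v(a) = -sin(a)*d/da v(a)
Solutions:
 v(a) = C1*(cos(a) + 1)^(sqrt(3)/2)/(cos(a) - 1)^(sqrt(3)/2)


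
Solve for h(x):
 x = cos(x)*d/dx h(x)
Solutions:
 h(x) = C1 + Integral(x/cos(x), x)


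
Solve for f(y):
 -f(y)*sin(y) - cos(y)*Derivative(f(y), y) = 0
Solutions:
 f(y) = C1*cos(y)


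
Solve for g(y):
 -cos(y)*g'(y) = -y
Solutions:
 g(y) = C1 + Integral(y/cos(y), y)


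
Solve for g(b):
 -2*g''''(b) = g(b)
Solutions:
 g(b) = (C1*sin(2^(1/4)*b/2) + C2*cos(2^(1/4)*b/2))*exp(-2^(1/4)*b/2) + (C3*sin(2^(1/4)*b/2) + C4*cos(2^(1/4)*b/2))*exp(2^(1/4)*b/2)


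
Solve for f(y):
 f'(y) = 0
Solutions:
 f(y) = C1


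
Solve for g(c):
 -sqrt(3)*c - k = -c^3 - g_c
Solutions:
 g(c) = C1 - c^4/4 + sqrt(3)*c^2/2 + c*k


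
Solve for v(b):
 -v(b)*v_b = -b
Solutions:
 v(b) = -sqrt(C1 + b^2)
 v(b) = sqrt(C1 + b^2)


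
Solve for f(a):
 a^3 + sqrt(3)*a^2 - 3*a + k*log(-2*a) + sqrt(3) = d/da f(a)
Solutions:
 f(a) = C1 + a^4/4 + sqrt(3)*a^3/3 - 3*a^2/2 + a*k*log(-a) + a*(-k + k*log(2) + sqrt(3))


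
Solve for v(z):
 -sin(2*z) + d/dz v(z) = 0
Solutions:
 v(z) = C1 - cos(2*z)/2


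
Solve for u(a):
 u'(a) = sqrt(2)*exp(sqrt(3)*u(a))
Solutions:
 u(a) = sqrt(3)*(2*log(-1/(C1 + sqrt(2)*a)) - log(3))/6


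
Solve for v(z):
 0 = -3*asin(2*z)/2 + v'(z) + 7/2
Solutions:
 v(z) = C1 + 3*z*asin(2*z)/2 - 7*z/2 + 3*sqrt(1 - 4*z^2)/4


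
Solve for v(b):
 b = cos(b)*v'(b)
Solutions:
 v(b) = C1 + Integral(b/cos(b), b)


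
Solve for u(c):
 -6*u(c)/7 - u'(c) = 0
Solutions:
 u(c) = C1*exp(-6*c/7)


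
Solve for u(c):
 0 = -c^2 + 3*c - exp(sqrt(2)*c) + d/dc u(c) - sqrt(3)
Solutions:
 u(c) = C1 + c^3/3 - 3*c^2/2 + sqrt(3)*c + sqrt(2)*exp(sqrt(2)*c)/2


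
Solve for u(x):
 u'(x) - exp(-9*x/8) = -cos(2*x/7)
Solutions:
 u(x) = C1 - 7*sin(2*x/7)/2 - 8*exp(-9*x/8)/9


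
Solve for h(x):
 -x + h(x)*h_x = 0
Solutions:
 h(x) = -sqrt(C1 + x^2)
 h(x) = sqrt(C1 + x^2)
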